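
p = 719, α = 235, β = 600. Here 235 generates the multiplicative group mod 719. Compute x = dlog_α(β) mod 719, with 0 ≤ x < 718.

674

Baby-step giant-step with m = ceil(sqrt(718)) = 27.
Baby table (235^j mod 719 for j=0..26):
  0:1  1:235  2:581  3:644  4:350  5:284  6:592  7:353
  8:270  9:178  10:128  11:601  12:311  13:466  14:222  15:402
  16:281  17:606  18:48  19:495  20:566  21:714  22:263  23:690
  24:375  25:407  26:18
Giant step factor: 235^(-27) ≡ 505 (mod 719).
Scan 600·505^i mod 719 for i = 0, 1, …:
  i=0: 600   i=1: 301   i=2: 296   i=3: 647
  i=4: 309   i=5: 22   i=6: 325   i=7: 193
  i=8: 400   i=9: 680     …   i=23: 645
  i=24: 18
Match at i=24, j=26: x = 24·27 + 26 = 674.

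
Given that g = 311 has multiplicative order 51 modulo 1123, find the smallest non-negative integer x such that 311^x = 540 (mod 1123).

Baby-step giant-step with m = ceil(sqrt(51)) = 8.
Baby table (311^j mod 1123 for j=0..7):
  0:1  1:311  2:143  3:676  4:235  5:90  6:1038  7:517
Giant step factor: 311^(-8) ≡ 743 (mod 1123).
Scan 540·743^i mod 1123 for i = 0, 1, …:
  i=0: 540   i=1: 309   i=2: 495   i=3: 564
  i=4: 173   i=5: 517
Match at i=5, j=7: x = 5·8 + 7 = 47.

47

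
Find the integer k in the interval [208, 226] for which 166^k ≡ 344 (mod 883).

Compute 166^208 mod 883 = 344, then multiply by 166 repeatedly:
  166^208=344
Found 344 at exponent 208.

208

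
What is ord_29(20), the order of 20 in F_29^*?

The order of 20 must divide p − 1 = 28 = 2^2 · 7.
Divisors: 1, 2, 4, 7, 14, 28.
Check each in increasing order: 20^1 ≡ 20;  20^2 ≡ 23;  20^4 ≡ 7;  20^7 ≡ 1.
Smallest exponent giving 1 is 7.

7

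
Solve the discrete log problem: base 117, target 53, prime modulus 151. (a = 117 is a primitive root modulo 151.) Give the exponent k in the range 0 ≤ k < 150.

93

Baby-step giant-step with m = ceil(sqrt(150)) = 13.
Baby table (117^j mod 151 for j=0..12):
  0:1  1:117  2:99  3:107  4:137  5:23  6:124  7:12
  8:45  9:131  10:76  11:134  12:125
Giant step factor: 117^(-13) ≡ 48 (mod 151).
Scan 53·48^i mod 151 for i = 0, 1, …:
  i=0: 53   i=1: 128   i=2: 104   i=3: 9
  i=4: 130   i=5: 49   i=6: 87   i=7: 99
Match at i=7, j=2: k = 7·13 + 2 = 93.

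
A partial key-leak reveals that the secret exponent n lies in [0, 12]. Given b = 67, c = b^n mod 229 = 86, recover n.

3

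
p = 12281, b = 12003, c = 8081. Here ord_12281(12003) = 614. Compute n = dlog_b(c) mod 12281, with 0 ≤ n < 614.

412

Baby-step giant-step with m = ceil(sqrt(614)) = 25.
Baby table (12003^j mod 12281 for j=0..24):
  0:1  1:12003  2:3598  3:6798  4:1430  5:7733  6:11682  7:6869
  8:6254  9:5290  10:3100  11:10151  12:2652  13:11885  14:11840  15:12069
  16:9812  17:10927  18:7982  19:3865  20:6258  21:4178  22:5211  23:500
  24:8372
Giant step factor: 12003^(-25) ≡ 10437 (mod 12281).
Scan 8081·10437^i mod 12281 for i = 0, 1, …:
  i=0: 8081   i=1: 7770   i=2: 4047   i=3: 4180
  i=4: 4548   i=5: 1411   i=6: 1688   i=7: 6702
  i=8: 8479   i=9: 10718     …   i=15: 558
  i=16: 2652
Match at i=16, j=12: n = 16·25 + 12 = 412.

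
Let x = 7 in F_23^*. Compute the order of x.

The order of 7 must divide p − 1 = 22 = 2 · 11.
Divisors: 1, 2, 11, 22.
Check each in increasing order: 7^1 ≡ 7;  7^2 ≡ 3;  7^11 ≡ 22;  7^22 ≡ 1.
Smallest exponent giving 1 is 22.

22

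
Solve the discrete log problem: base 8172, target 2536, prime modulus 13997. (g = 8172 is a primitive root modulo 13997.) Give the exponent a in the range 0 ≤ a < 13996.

9967

Baby-step giant-step with m = ceil(sqrt(13996)) = 119.
Baby table (8172^j mod 13997 for j=0..118):
  0:1  1:8172  2:1897  3:7605  4:1380  5:9775  6:421  7:11147
  8:808  9:10389  10:7103  11:157  12:9277  13:3892  14:4240  15:6705
  16:9002  17:10109  18:454  19:883  20:7421  21:9408  22:10652  23:801
  24:9173  25:7821  26:2910  27:13614  28:5452  29:1293  30:12658  31:3346
  32:7371  33:6721  34:13781  35:12467  36:10158  37:8966  38:9854  39:2147
  40:7043  41:13729  42:7433  43:9493  44:5422  45:8079  46:11736  47:13145
  48:7962  49:7408  50:1151  51:13985  52:13912  53:5230  54:6719  55:11434
  56:8673  57:8945  58:6206  59:4301  60:1305  61:12743  62:12113  63:652
  64:9284  65:5108  66:3522  67:3952  68:4665  69:8549  70:3401  71:8927
  72:13077  73:12146  74:4385  75:1900  76:4127  77:7071  78:4596  79:4561
  80:12478  81:2071  82:1839  83:9527  84:3330  85:2592  86:4363  87:4077
  88:4384  89:7725  90:2230  91:13463  92:3216  93:8783  94:12057  95:4921
  96:1031  97:13135  98:10224  99:2435  100:9083  101:185  102:144  103:1020
  104:7225  105:3354  106:2762  107:7900  108:4636  109:9510  110:4376  111:12334
  112:1051  113:8611  114:6173  115:568  116:8689  117:13724  118:8564
Giant step factor: 8172^(-119) ≡ 5249 (mod 13997).
Scan 2536·5249^i mod 13997 for i = 0, 1, …:
  i=0: 2536   i=1: 317   i=2: 12287   i=3: 10284
  i=4: 8284   i=5: 8034   i=6: 11502   i=7: 4937
  i=8: 5866   i=9: 11231     …   i=82: 3843
  i=83: 2230
Match at i=83, j=90: a = 83·119 + 90 = 9967.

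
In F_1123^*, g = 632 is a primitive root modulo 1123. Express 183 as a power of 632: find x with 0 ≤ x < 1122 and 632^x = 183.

Baby-step giant-step with m = ceil(sqrt(1122)) = 34.
Baby table (632^j mod 1123 for j=0..33):
  0:1  1:632  2:759  3:167  4:1105  5:977  6:937  7:363
  8:324  9:382  10:1102  11:204  12:906  13:985  14:378  15:820
  16:537  17:238  18:1057  19:962  20:441  21:208  22:65  23:652
  24:1046  25:748  26:1076  27:617  28:263  29:12  30:846  31:124
  32:881  33:907
Giant step factor: 632^(-34) ≡ 366 (mod 1123).
Scan 183·366^i mod 1123 for i = 0, 1, …:
  i=0: 183   i=1: 721   i=2: 1104   i=3: 907
Match at i=3, j=33: x = 3·34 + 33 = 135.

135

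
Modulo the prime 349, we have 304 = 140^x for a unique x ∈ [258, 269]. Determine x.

Compute 140^258 mod 349 = 318, then multiply by 140 repeatedly:
  140^258=318  140^259=197  140^260=9  140^261=213  140^262=155
  140^263=62  140^264=304
Found 304 at exponent 264.

264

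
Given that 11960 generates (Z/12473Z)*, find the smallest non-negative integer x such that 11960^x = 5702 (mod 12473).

9632

Baby-step giant-step with m = ceil(sqrt(12472)) = 112.
Baby table (11960^j mod 12473 for j=0..111):
  0:1  1:11960  2:1236  3:2055  4:5990  5:7961  6:7151  7:11072
  8:7752  9:2111  10:2208  11:2339  12:9974  13:9741  14:4540  15:3431
  16:11063  17:12369  18:3460  19:8659  20:10794  21:690  22:7747  23:4676
  24:8501  25:4537  26:4970  27:7355  28:6204  29:10436  30:9722  31:1814
  32:4893  33:9437  34:10816  35:1877  36:9993  37:12467  38:3078  39:5057
  40:143  41:1479  42:2126  43:6986  44:8406  45:3380  46:12280  47:11698
  48:10912  49:2521  50:3919  51:10179  52:4360  53:8460  54:624  55:4186
  56:10411  57:10074  58:8333  59:3410  60:9363  61:11359  62:10197  63:7599
  64:5762  65:195  66:12222  67:4033  68:1589  69:8061  70:5743  71:9942
  72:1211  73:2407  74:36  75:6478  76:7077  77:11615  78:3599  79:12190
  80:7976  81:11929  82:4666  83:1158  84:4650  85:9366  86:9820  87:1432
  88:1291  89:11259  90:11605  91:8729  92:12303  93:12372  94:1921  95:12367
  96:4486  97:6187  98:6684  99:1183  100:4298  101:2847  102:11303  103:1506
  104:748  105:2939  106:1526  107:2961  108:2713  109:5207  110:10504  111:12257
Giant step factor: 11960^(-112) ≡ 1076 (mod 12473).
Scan 5702·1076^i mod 12473 for i = 0, 1, …:
  i=0: 5702   i=1: 11109   i=2: 4150   i=3: 66
  i=4: 8651   i=5: 3618   i=6: 1392   i=7: 1032
  i=8: 335   i=9: 11216     …   i=85: 11024
  i=86: 1
Match at i=86, j=0: x = 86·112 + 0 = 9632.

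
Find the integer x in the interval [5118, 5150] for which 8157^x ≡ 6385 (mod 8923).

Compute 8157^5118 mod 8923 = 6084, then multiply by 8157 repeatedly:
  8157^5118=6084  8157^5119=6385
Found 6385 at exponent 5119.

5119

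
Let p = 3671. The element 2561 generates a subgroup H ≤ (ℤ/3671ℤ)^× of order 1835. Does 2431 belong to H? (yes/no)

2431 ∈ ⟨2561⟩ iff 2431^1835 ≡ 1 (mod 3671), since |⟨2561⟩| = 1835.
2431^1835 mod 3671 = 3670.
Since 3670 ≠ 1, 2431 does not lie in the subgroup.

no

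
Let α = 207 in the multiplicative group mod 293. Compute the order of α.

The order of 207 must divide p − 1 = 292 = 2^2 · 73.
Divisors: 1, 2, 4, 73, 146, 292.
Check each in increasing order: 207^1 ≡ 207;  207^2 ≡ 71;  207^4 ≡ 60;  207^73 ≡ 138;  207^146 ≡ 292;  207^292 ≡ 1.
Smallest exponent giving 1 is 292.

292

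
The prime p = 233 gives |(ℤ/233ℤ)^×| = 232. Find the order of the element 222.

232

The order of 222 must divide p − 1 = 232 = 2^3 · 29.
Divisors: 1, 2, 4, 8, 29, 58, 116, 232.
Check each in increasing order: 222^1 ≡ 222;  222^2 ≡ 121;  222^4 ≡ 195;  222^8 ≡ 46;  222^29 ≡ 221;  222^58 ≡ 144;  222^116 ≡ 232;  222^232 ≡ 1.
Smallest exponent giving 1 is 232.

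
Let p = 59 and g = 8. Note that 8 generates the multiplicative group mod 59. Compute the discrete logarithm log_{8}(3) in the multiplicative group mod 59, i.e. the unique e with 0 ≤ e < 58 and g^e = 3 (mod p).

Baby-step giant-step with m = ceil(sqrt(58)) = 8.
Baby table (8^j mod 59 for j=0..7):
  0:1  1:8  2:5  3:40  4:25  5:23  6:7  7:56
Giant step factor: 8^(-8) ≡ 27 (mod 59).
Scan 3·27^i mod 59 for i = 0, 1, …:
  i=0: 3   i=1: 22   i=2: 4   i=3: 49
  i=4: 25
Match at i=4, j=4: e = 4·8 + 4 = 36.

36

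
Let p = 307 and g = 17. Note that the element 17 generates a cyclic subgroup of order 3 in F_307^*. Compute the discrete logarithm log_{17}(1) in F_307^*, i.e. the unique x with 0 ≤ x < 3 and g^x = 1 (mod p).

0

Successive powers of 17 modulo 307:
  17^0=1
So 17^0 ≡ 1 (mod 307), giving x = 0.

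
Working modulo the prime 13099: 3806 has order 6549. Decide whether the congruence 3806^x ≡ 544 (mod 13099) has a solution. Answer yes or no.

no

544 ∈ ⟨3806⟩ iff 544^6549 ≡ 1 (mod 13099), since |⟨3806⟩| = 6549.
544^6549 mod 13099 = 13098.
Since 13098 ≠ 1, 544 does not lie in the subgroup.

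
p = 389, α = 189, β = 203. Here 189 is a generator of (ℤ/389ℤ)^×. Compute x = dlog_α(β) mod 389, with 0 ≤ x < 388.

Baby-step giant-step with m = ceil(sqrt(388)) = 20.
Baby table (189^j mod 389 for j=0..19):
  0:1  1:189  2:322  3:174  4:210  5:12  6:323  7:363
  8:143  9:186  10:144  11:375  12:77  13:160  14:287  15:172
  16:221  17:146  18:364  19:332
Giant step factor: 189^(-20) ≡ 85 (mod 389).
Scan 203·85^i mod 389 for i = 0, 1, …:
  i=0: 203   i=1: 139   i=2: 145   i=3: 266
  i=4: 48   i=5: 190   i=6: 201   i=7: 358
  i=8: 88   i=9: 89   i=10: 174
Match at i=10, j=3: x = 10·20 + 3 = 203.

203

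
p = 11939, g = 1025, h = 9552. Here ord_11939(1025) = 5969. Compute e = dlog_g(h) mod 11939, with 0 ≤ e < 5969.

Baby-step giant-step with m = ceil(sqrt(5969)) = 78.
Baby table (1025^j mod 11939 for j=0..77):
  0:1  1:1025  2:11932  3:4764  4:49  5:2469  6:11596  7:6595
  8:2401  9:1591  10:7071  11:802  12:10198  13:6325  14:248  15:3481
  16:10203  17:11450  18:213  19:3423  20:10448  21:11856  22:10437  23:581
  24:10514  25:7872  26:9975  27:4591  28:1809  29:3680  30:11215  31:10057
  32:5068  33:1235  34:341  35:3294  36:9552  37:820  38:4770  39:6199
  40:2427  41:4363  42:6889  43:5276  44:11472  45:10824  46:3269  47:7805
  48:995  49:5060  50:4974  51:397  52:999  53:9160  54:4946  55:7514
  56:1195  57:7097  58:3574  59:10016  60:10799  61:1522  62:7980  63:1285
  64:3835  65:2944  66:8972  67:3270  68:8830  69:988  70:9824  71:5023
  72:2866  73:656  74:3816  75:7347  76:9105  77:8266
Giant step factor: 1025^(-78) ≡ 6794 (mod 11939).
Scan 9552·6794^i mod 11939 for i = 0, 1, …:
  i=0: 9552
Match at i=0, j=36: e = 0·78 + 36 = 36.

36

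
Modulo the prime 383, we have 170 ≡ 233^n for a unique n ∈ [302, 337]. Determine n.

309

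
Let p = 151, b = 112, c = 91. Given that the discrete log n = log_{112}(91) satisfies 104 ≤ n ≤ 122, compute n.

114

Compute 112^104 mod 151 = 97, then multiply by 112 repeatedly:
  112^104=97  112^105=143  112^106=10  112^107=63  112^108=110
  112^109=89  112^110=2  112^111=73  112^112=22  112^113=48
  112^114=91
Found 91 at exponent 114.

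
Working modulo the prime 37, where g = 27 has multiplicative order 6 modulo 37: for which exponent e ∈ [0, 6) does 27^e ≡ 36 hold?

Successive powers of 27 modulo 37:
  27^0=1  27^1=27  27^2=26  27^3=36
So 27^3 ≡ 36 (mod 37), giving e = 3.

3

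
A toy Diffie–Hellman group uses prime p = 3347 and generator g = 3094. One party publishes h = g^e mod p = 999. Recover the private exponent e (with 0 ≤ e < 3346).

145

Baby-step giant-step with m = ceil(sqrt(3346)) = 58.
Baby table (3094^j mod 3347 for j=0..57):
  0:1  1:3094  2:416  3:1856  4:2359  5:2286  6:673  7:428
  8:2167  9:657  10:1129  11:2205  12:1084  13:202  14:2446  15:357
  16:48  17:1244  18:3233  19:2066  20:2781  21:2624  22:2181  23:462
  24:259  25:1413  26:640  27:2083  28:1827  29:3002  30:263  31:401
  32:2304  33:2813  34:1222  35:2105  36:2955  37:2113  38:931  39:2094
  40:2391  41:884  42:597  43:2921  44:674  45:175  46:2583  47:2513
  48:141  49:1144  50:1757  51:630  52:1266  53:1014  54:1177  55:102
  56:970  57:2268
Giant step factor: 3094^(-58) ≡ 778 (mod 3347).
Scan 999·778^i mod 3347 for i = 0, 1, …:
  i=0: 999   i=1: 718   i=2: 3002
Match at i=2, j=29: e = 2·58 + 29 = 145.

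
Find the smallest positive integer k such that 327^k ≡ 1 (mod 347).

The order of 327 must divide p − 1 = 346 = 2 · 173.
Divisors: 1, 2, 173, 346.
Check each in increasing order: 327^1 ≡ 327;  327^2 ≡ 53;  327^173 ≡ 1.
Smallest exponent giving 1 is 173.

173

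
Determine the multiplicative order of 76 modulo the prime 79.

The order of 76 must divide p − 1 = 78 = 2 · 3 · 13.
Divisors: 1, 2, 3, 6, 13, 26, 39, 78.
Check each in increasing order: 76^1 ≡ 76;  76^2 ≡ 9;  76^3 ≡ 52;  76^6 ≡ 18;  76^13 ≡ 55;  76^26 ≡ 23;  76^39 ≡ 1.
Smallest exponent giving 1 is 39.

39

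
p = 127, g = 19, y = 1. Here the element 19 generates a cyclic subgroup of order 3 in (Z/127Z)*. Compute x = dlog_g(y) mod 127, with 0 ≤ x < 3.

0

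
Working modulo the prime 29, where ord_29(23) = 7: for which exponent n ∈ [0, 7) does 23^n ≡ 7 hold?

2

Successive powers of 23 modulo 29:
  23^0=1  23^1=23  23^2=7
So 23^2 ≡ 7 (mod 29), giving n = 2.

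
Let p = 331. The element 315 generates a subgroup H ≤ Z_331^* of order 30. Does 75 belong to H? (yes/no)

yes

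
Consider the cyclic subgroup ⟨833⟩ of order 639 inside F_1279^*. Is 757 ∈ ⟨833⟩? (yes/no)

yes

757 ∈ ⟨833⟩ iff 757^639 ≡ 1 (mod 1279), since |⟨833⟩| = 639.
757^639 mod 1279 = 1.
Since 1 = 1, 757 lies in the subgroup.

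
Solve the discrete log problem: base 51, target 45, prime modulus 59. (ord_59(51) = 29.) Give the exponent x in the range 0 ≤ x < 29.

16

Successive powers of 51 modulo 59:
  51^0=1  51^1=51  51^2=5  51^3=19  51^4=25  51^5=36
  51^6=7  51^7=3  51^8=35  51^9=15  51^10=57  51^11=16
  51^12=49  51^13=21  51^14=9  51^15=46  51^16=45
So 51^16 ≡ 45 (mod 59), giving x = 16.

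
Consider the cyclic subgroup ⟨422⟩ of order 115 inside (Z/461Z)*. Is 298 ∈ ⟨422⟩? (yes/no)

298 ∈ ⟨422⟩ iff 298^115 ≡ 1 (mod 461), since |⟨422⟩| = 115.
298^115 mod 461 = 1.
Since 1 = 1, 298 lies in the subgroup.

yes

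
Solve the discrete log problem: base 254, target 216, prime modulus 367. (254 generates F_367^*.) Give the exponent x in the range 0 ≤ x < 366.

Baby-step giant-step with m = ceil(sqrt(366)) = 20.
Baby table (254^j mod 367 for j=0..19):
  0:1  1:254  2:291  3:147  4:271  5:205  6:323  7:201
  8:41  9:138  10:187  11:155  12:101  13:331  14:31  15:167
  16:213  17:153  18:327  19:116
Giant step factor: 254^(-20) ≡ 60 (mod 367).
Scan 216·60^i mod 367 for i = 0, 1, …:
  i=0: 216   i=1: 115   i=2: 294   i=3: 24
  i=4: 339   i=5: 155
Match at i=5, j=11: x = 5·20 + 11 = 111.

111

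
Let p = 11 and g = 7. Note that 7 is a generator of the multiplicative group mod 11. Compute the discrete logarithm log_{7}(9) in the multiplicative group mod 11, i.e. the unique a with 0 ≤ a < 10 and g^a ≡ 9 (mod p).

8

Successive powers of 7 modulo 11:
  7^0=1  7^1=7  7^2=5  7^3=2  7^4=3  7^5=10
  7^6=4  7^7=6  7^8=9
So 7^8 ≡ 9 (mod 11), giving a = 8.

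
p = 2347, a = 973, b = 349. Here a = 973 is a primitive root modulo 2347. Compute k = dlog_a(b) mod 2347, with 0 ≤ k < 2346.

Baby-step giant-step with m = ceil(sqrt(2346)) = 49.
Baby table (973^j mod 2347 for j=0..48):
  0:1  1:973  2:888  3:328  4:2299  5:236  6:1969  7:685
  8:2304  9:407  10:1715  11:2325  12:2064  13:1587  14:2172  15:1056
  16:1849  17:1275  18:1359  19:946  20:434  21:2169  22:484  23:1532
  24:291  25:1503  26:238  27:1568  28:114  29:613  30:311  31:2187
  32:1569  33:1087  34:1501  35:639  36:2139  37:1805  38:709  39:2186
  40:596  41:199  42:1173  43:687  44:1903  45:2183  46:24  47:2229
  48:189
Giant step factor: 973^(-49) ≡ 209 (mod 2347).
Scan 349·209^i mod 2347 for i = 0, 1, …:
  i=0: 349   i=1: 184   i=2: 904   i=3: 1176
  i=4: 1696   i=5: 67   i=6: 2268   i=7: 2265
  i=8: 1638   i=9: 2027     …   i=31: 587
  i=32: 639
Match at i=32, j=35: k = 32·49 + 35 = 1603.

1603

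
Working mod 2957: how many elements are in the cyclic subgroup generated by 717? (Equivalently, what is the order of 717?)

1478

The order of 717 must divide p − 1 = 2956 = 2^2 · 739.
Divisors: 1, 2, 4, 739, 1478, 2956.
Check each in increasing order: 717^1 ≡ 717;  717^2 ≡ 2528;  717^4 ≡ 707;  717^739 ≡ 2956;  717^1478 ≡ 1.
Smallest exponent giving 1 is 1478.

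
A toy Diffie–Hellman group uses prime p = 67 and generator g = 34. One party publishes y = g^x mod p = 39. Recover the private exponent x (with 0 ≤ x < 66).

Successive powers of 34 modulo 67:
  34^0=1  34^1=34  34^2=17  34^3=42  34^4=21  34^5=44
  34^6=22  34^7=11  34^8=39
So 34^8 ≡ 39 (mod 67), giving x = 8.

8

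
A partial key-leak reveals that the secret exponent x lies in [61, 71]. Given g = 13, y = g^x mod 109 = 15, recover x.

68

Compute 13^61 mod 109 = 58, then multiply by 13 repeatedly:
  13^61=58  13^62=100  13^63=101  13^64=5  13^65=65
  13^66=82  13^67=85  13^68=15
Found 15 at exponent 68.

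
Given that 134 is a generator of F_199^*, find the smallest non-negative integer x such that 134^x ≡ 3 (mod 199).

Baby-step giant-step with m = ceil(sqrt(198)) = 15.
Baby table (134^j mod 199 for j=0..14):
  0:1  1:134  2:46  3:194  4:126  5:168  6:25  7:166
  8:155  9:74  10:165  11:21  12:28  13:170  14:94
Giant step factor: 134^(-15) ≡ 27 (mod 199).
Scan 3·27^i mod 199 for i = 0, 1, …:
  i=0: 3   i=1: 81   i=2: 197   i=3: 145
  i=4: 134
Match at i=4, j=1: x = 4·15 + 1 = 61.

61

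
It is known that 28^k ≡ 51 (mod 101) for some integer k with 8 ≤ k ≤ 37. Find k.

9

Compute 28^8 mod 101 = 92, then multiply by 28 repeatedly:
  28^8=92  28^9=51
Found 51 at exponent 9.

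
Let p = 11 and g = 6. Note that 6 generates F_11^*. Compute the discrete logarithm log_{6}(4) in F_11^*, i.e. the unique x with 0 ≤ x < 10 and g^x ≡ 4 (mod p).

Successive powers of 6 modulo 11:
  6^0=1  6^1=6  6^2=3  6^3=7  6^4=9  6^5=10
  6^6=5  6^7=8  6^8=4
So 6^8 ≡ 4 (mod 11), giving x = 8.

8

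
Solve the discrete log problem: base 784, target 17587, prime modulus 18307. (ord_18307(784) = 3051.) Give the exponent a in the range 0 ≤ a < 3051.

1348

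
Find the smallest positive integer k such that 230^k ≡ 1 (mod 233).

232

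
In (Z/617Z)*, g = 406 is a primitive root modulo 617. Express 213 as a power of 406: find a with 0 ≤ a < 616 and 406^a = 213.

367

Baby-step giant-step with m = ceil(sqrt(616)) = 25.
Baby table (406^j mod 617 for j=0..24):
  0:1  1:406  2:97  3:511  4:154  5:207  6:130  7:335
  8:270  9:411  10:276  11:379  12:241  13:360  14:548  15:368
  16:94  17:527  18:480  19:525  20:285  21:331  22:497  23:23
  24:83
Giant step factor: 406^(-25) ≡ 466 (mod 617).
Scan 213·466^i mod 617 for i = 0, 1, …:
  i=0: 213   i=1: 538   i=2: 206   i=3: 361
  i=4: 402   i=5: 381   i=6: 467   i=7: 438
  i=8: 498   i=9: 76     …   i=13: 352
  i=14: 527
Match at i=14, j=17: a = 14·25 + 17 = 367.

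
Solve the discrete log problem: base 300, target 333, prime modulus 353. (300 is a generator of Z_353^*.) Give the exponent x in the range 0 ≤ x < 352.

351

Baby-step giant-step with m = ceil(sqrt(352)) = 19.
Baby table (300^j mod 353 for j=0..18):
  0:1  1:300  2:338  3:89  4:225  5:77  6:155  7:257
  8:146  9:28  10:281  11:286  12:21  13:299  14:38  15:104
  16:136  17:205  18:78
Giant step factor: 300^(-19) ≡ 45 (mod 353).
Scan 333·45^i mod 353 for i = 0, 1, …:
  i=0: 333   i=1: 159   i=2: 95   i=3: 39
  i=4: 343   i=5: 256   i=6: 224   i=7: 196
  i=8: 348   i=9: 128     …   i=17: 32
  i=18: 28
Match at i=18, j=9: x = 18·19 + 9 = 351.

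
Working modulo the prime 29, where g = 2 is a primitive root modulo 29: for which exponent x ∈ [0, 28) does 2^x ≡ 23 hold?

Successive powers of 2 modulo 29:
  2^0=1  2^1=2  2^2=4  2^3=8  2^4=16  2^5=3
  2^6=6  2^7=12  2^8=24  2^9=19  2^10=9  2^11=18
  2^12=7  2^13=14  2^14=28  2^15=27  2^16=25  2^17=21
  2^18=13  2^19=26  2^20=23
So 2^20 ≡ 23 (mod 29), giving x = 20.

20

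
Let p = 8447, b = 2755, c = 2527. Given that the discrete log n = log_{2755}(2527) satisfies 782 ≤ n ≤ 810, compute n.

792

Compute 2755^782 mod 8447 = 6076, then multiply by 2755 repeatedly:
  2755^782=6076  2755^783=5873  2755^784=4110  2755^785=4070  2755^786=3681
  2755^787=4755  2755^788=7175  2755^789=1145  2755^790=3744  2755^791=933
  2755^792=2527
Found 2527 at exponent 792.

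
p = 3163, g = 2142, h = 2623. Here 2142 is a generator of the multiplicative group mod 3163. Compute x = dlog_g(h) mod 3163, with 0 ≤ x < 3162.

1981

Baby-step giant-step with m = ceil(sqrt(3162)) = 57.
Baby table (2142^j mod 3163 for j=0..56):
  0:1  1:2142  2:1814  3:1424  4:1076  5:2128  6:293  7:1332
  8:118  9:2879  10:2131  11:393  12:448  13:1227  14:2944  15:2189
  16:1272  17:1281  18:1581  19:2092  20:2256  21:2451  22:2625  23:2099
  24:1435  25:2497  26:3104  27:142  28:516  29:1385  30:2939  31:968
  32:1691  33:487  34:2527  35:941  36:791  37:2117  38:2035  39:356
  40:269  41:532  42:864  43:333  44:1611  45:3092  46:2905  47:889
  48:112  49:2679  50:736  51:1338  52:318  53:1111  54:1186  55:523
  56:564
Giant step factor: 2142^(-57) ≡ 231 (mod 3163).
Scan 2623·231^i mod 3163 for i = 0, 1, …:
  i=0: 2623   i=1: 1780   i=2: 3153   i=3: 853
  i=4: 937   i=5: 1363   i=6: 1716   i=7: 1021
  i=8: 1789   i=9: 2069     …   i=33: 823
  i=34: 333
Match at i=34, j=43: x = 34·57 + 43 = 1981.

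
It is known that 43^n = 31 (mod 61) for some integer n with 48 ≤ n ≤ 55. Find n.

53

Compute 43^48 mod 61 = 20, then multiply by 43 repeatedly:
  43^48=20  43^49=6  43^50=14  43^51=53  43^52=22
  43^53=31
Found 31 at exponent 53.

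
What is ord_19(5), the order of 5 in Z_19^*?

The order of 5 must divide p − 1 = 18 = 2 · 3^2.
Divisors: 1, 2, 3, 6, 9, 18.
Check each in increasing order: 5^1 ≡ 5;  5^2 ≡ 6;  5^3 ≡ 11;  5^6 ≡ 7;  5^9 ≡ 1.
Smallest exponent giving 1 is 9.

9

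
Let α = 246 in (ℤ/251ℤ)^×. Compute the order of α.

50

The order of 246 must divide p − 1 = 250 = 2 · 5^3.
Divisors: 1, 2, 5, 10, 25, 50, 125, 250.
Check each in increasing order: 246^1 ≡ 246;  246^2 ≡ 25;  246^5 ≡ 138;  246^10 ≡ 219;  246^25 ≡ 250;  246^50 ≡ 1.
Smallest exponent giving 1 is 50.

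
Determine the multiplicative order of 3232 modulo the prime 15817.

15816

The order of 3232 must divide p − 1 = 15816 = 2^3 · 3 · 659.
Divisors: 1, 2, 3, 4, 6, 8, 12, 24, 659, 1318, 1977, 2636, 3954, 5272, 7908, 15816.
Check each in increasing order: 3232^1 ≡ 3232;  3232^2 ≡ 6604;  3232^3 ≡ 6995;  3232^4 ≡ 5347;  3232^6 ≡ 8044;  3232^8 ≡ 9090;  3232^12 ≡ 14406;  3232^24 ≡ 13796;  3232^659 ≡ 14303;  3232^1318 ≡ 14548;  3232^1977 ≡ 7409;  3232^2636 ≡ 12844;  3232^3954 ≡ 8291;  3232^5272 ≡ 12843;  3232^7908 ≡ 15816;  3232^15816 ≡ 1.
Smallest exponent giving 1 is 15816.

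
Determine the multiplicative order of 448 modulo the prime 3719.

3718

The order of 448 must divide p − 1 = 3718 = 2 · 11 · 13^2.
Divisors: 1, 2, 11, 13, 22, 26, 143, 169, 286, 338, 1859, 3718.
Check each in increasing order: 448^1 ≡ 448;  448^2 ≡ 3597;  448^11 ≡ 1595;  448^13 ≡ 2517;  448^22 ≡ 229;  448^26 ≡ 1832;  448^143 ≡ 3056;  448^169 ≡ 1497;  448^286 ≡ 727;  448^338 ≡ 2171;  448^1859 ≡ 3718;  448^3718 ≡ 1.
Smallest exponent giving 1 is 3718.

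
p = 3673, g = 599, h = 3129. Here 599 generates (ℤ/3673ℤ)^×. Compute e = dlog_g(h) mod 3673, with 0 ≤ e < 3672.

Baby-step giant-step with m = ceil(sqrt(3672)) = 61.
Baby table (599^j mod 3673 for j=0..60):
  0:1  1:599  2:2520  3:3550  4:3456  5:2245  6:437  7:980
  8:3013  9:1344  10:669  11:374  12:3646  13:2192  14:1747  15:3321
  16:2186  17:1826  18:2893  19:2924  20:3128  21:442  22:302  23:921
  24:729  25:3257  26:580  27:2158  28:3419  29:2120  30:2695  31:1858
  32:23  33:2758  34:2865  35:844  36:2355  37:213  38:2705  39:502
  40:3185  41:1528  42:695  43:1256  44:3052  45:2667  46:3451  47:2923
  48:2529  49:1595  50:425  51:1138  52:2157  53:2820  54:3273  55:2818
  56:2075  57:1451  58:2321  59:1885  60:1504
Giant step factor: 599^(-61) ≡ 3277 (mod 3673).
Scan 3129·3277^i mod 3673 for i = 0, 1, …:
  i=0: 3129   i=1: 2390   i=2: 1194   i=3: 993
  i=4: 3456
Match at i=4, j=4: e = 4·61 + 4 = 248.

248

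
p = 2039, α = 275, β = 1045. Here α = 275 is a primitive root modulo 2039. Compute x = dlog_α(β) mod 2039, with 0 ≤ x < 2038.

Baby-step giant-step with m = ceil(sqrt(2038)) = 46.
Baby table (275^j mod 2039 for j=0..45):
  0:1  1:275  2:182  3:1114  4:500  5:887  6:1284  7:353
  8:1242  9:1037  10:1754  11:1146  12:1144  13:594  14:230  15:41
  16:1080  17:1345  18:816  19:110  20:1704  21:1669  22:200  23:1986
  24:1737  25:549  26:89  27:7  28:1925  29:1274  30:1681  31:1461
  32:92  33:832  34:432  35:538  36:1142  37:44  38:1905  39:1891
  40:80  41:1610  42:287  43:1443  44:1259  45:1634
Giant step factor: 275^(-46) ≡ 1565 (mod 2039).
Scan 1045·1565^i mod 2039 for i = 0, 1, …:
  i=0: 1045   i=1: 147   i=2: 1687   i=3: 1689
  i=4: 741   i=5: 1513   i=6: 566   i=7: 864
  i=8: 303   i=9: 1147     …   i=42: 1003
  i=43: 1704
Match at i=43, j=20: x = 43·46 + 20 = 1998.

1998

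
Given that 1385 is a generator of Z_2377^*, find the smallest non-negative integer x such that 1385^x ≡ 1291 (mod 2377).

1597

Baby-step giant-step with m = ceil(sqrt(2376)) = 49.
Baby table (1385^j mod 2377 for j=0..48):
  0:1  1:1385  2:2363  3:2003  4:196  5:482  6:2010  7:383
  8:384  9:1769  10:1755  11:1381  12:1577  13:2059  14:1692  15:2075
  16:82  17:1851  18:1229  19:233  20:1810  21:1492  22:807  23:505
  24:587  25:61  26:1290  27:1523  28:956  29:71  30:878  31:1383
  32:1970  33:2031  34:944  35:90  36:1046  37:1117  38:1995  39:1001
  40:594  41:248  42:1192  43:1282  44:2328  45:1068  46:686  47:1687
  48:2281
Giant step factor: 1385^(-49) ≡ 735 (mod 2377).
Scan 1291·735^i mod 2377 for i = 0, 1, …:
  i=0: 1291   i=1: 462   i=2: 2036   i=3: 1327
  i=4: 775   i=5: 1522   i=6: 1480   i=7: 1511
  i=8: 526   i=9: 1536     …   i=31: 1284
  i=32: 71
Match at i=32, j=29: x = 32·49 + 29 = 1597.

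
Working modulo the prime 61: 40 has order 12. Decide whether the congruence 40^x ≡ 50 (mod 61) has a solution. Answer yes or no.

yes

⟨40⟩ has order 12; its elements mod 61 are {1, 11, 13, 14, 21, 29, 32, 40, 47, 48, 50, 60}.
50 is in this set.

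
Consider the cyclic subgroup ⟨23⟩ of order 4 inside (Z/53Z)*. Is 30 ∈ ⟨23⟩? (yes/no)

yes

30 ∈ ⟨23⟩ iff 30^4 ≡ 1 (mod 53), since |⟨23⟩| = 4.
30^4 mod 53 = 1.
Since 1 = 1, 30 lies in the subgroup.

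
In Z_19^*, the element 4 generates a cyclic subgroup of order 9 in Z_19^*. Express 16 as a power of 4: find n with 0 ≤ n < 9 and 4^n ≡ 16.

Successive powers of 4 modulo 19:
  4^0=1  4^1=4  4^2=16
So 4^2 ≡ 16 (mod 19), giving n = 2.

2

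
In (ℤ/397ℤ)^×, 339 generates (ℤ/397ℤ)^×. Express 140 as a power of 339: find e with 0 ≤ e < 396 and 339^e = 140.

Successive powers of 339 modulo 397:
  339^0=1  339^1=339  339^2=188  339^3=212  339^4=11  339^5=156
  339^6=83  339^7=347  339^8=121  339^9=128  339^10=119  339^11=244
  339^12=140
So 339^12 ≡ 140 (mod 397), giving e = 12.

12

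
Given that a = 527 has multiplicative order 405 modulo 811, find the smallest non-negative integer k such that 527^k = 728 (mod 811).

Baby-step giant-step with m = ceil(sqrt(405)) = 21.
Baby table (527^j mod 811 for j=0..20):
  0:1  1:527  2:367  3:391  4:63  5:761  6:413  7:303
  8:725  9:94  10:67  11:436  12:259  13:245  14:166  15:705
  16:97  17:26  18:726  19:621  20:434
Giant step factor: 527^(-21) ≡ 659 (mod 811).
Scan 728·659^i mod 811 for i = 0, 1, …:
  i=0: 728   i=1: 451   i=2: 383   i=3: 176
  i=4: 11   i=5: 761
Match at i=5, j=5: k = 5·21 + 5 = 110.

110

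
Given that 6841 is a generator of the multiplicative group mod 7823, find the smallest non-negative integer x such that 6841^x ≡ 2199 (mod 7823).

2795

Baby-step giant-step with m = ceil(sqrt(7822)) = 89.
Baby table (6841^j mod 7823 for j=0..88):
  0:1  1:6841  2:2095  3:159  4:322  5:4539  6:1812  7:4260
  8:1985  9:6480  10:4562  11:2695  12:5507  13:5642  14:6063  15:7260
  16:5256  17:1788  18:4359  19:6466  20:2664  21:4657  22:3281  23:1134
  24:5101  25:5361  26:377  27:5290  28:7515  29:5182  30:4049  31:5789
  32:2523  33:2305  34:5160  35:2184  36:6637  37:6848  38:3044  39:7001
  40:1435  41:6793  42:2293  43:1298  44:513  45:4729  46:2984  47:3337
  48:903  49:5076  50:6442  51:2763  52:1315  53:7288  54:1229  55:5687
  56:988  57:7659  58:4588  59:632  60:5216  61:1953  62:6612  63:106
  64:5430  65:3026  66:1208  67:2840  68:3931  69:4320  70:5649  71:7012
  72:6279  73:6369  74:4042  75:4840  76:3504  77:1192  78:2906  79:1703
  80:1776  81:497  82:4795  83:756  84:793  85:3574  86:2859  87:919
  88:5010
Giant step factor: 6841^(-89) ≡ 7158 (mod 7823).
Scan 2199·7158^i mod 7823 for i = 0, 1, …:
  i=0: 2199   i=1: 566   i=2: 6937   i=3: 2465
  i=4: 3605   i=5: 4336   i=6: 3247   i=7: 7716
  i=8: 748   i=9: 3252     …   i=30: 4625
  i=31: 6637
Match at i=31, j=36: x = 31·89 + 36 = 2795.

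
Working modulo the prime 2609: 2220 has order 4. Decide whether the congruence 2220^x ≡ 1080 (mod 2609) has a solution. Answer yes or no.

no

⟨2220⟩ has order 4; its elements mod 2609 are {1, 389, 2220, 2608}.
1080 is not in this set.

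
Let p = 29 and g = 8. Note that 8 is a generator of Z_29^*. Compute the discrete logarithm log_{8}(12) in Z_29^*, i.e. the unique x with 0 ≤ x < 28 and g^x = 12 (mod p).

Successive powers of 8 modulo 29:
  8^0=1  8^1=8  8^2=6  8^3=19  8^4=7  8^5=27
  8^6=13  8^7=17  8^8=20  8^9=15  8^10=4  8^11=3
  8^12=24  8^13=18  8^14=28  8^15=21  8^16=23  8^17=10
  8^18=22  8^19=2  8^20=16  8^21=12
So 8^21 ≡ 12 (mod 29), giving x = 21.

21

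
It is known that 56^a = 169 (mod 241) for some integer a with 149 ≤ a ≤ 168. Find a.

154

Compute 56^149 mod 241 = 172, then multiply by 56 repeatedly:
  56^149=172  56^150=233  56^151=34  56^152=217  56^153=102
  56^154=169
Found 169 at exponent 154.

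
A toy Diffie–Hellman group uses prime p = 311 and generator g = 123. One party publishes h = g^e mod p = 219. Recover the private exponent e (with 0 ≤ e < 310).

8

Successive powers of 123 modulo 311:
  123^0=1  123^1=123  123^2=201  123^3=154  123^4=282  123^5=165
  123^6=80  123^7=199  123^8=219
So 123^8 ≡ 219 (mod 311), giving e = 8.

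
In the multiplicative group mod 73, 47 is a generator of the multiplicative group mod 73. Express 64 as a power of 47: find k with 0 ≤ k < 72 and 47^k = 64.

48

Baby-step giant-step with m = ceil(sqrt(72)) = 9.
Baby table (47^j mod 73 for j=0..8):
  0:1  1:47  2:19  3:17  4:69  5:31  6:70  7:5
  8:16
Giant step factor: 47^(-9) ≡ 10 (mod 73).
Scan 64·10^i mod 73 for i = 0, 1, …:
  i=0: 64   i=1: 56   i=2: 49   i=3: 52
  i=4: 9   i=5: 17
Match at i=5, j=3: k = 5·9 + 3 = 48.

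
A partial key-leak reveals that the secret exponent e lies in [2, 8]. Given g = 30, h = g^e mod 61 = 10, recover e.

7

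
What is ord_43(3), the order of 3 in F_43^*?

The order of 3 must divide p − 1 = 42 = 2 · 3 · 7.
Divisors: 1, 2, 3, 6, 7, 14, 21, 42.
Check each in increasing order: 3^1 ≡ 3;  3^2 ≡ 9;  3^3 ≡ 27;  3^6 ≡ 41;  3^7 ≡ 37;  3^14 ≡ 36;  3^21 ≡ 42;  3^42 ≡ 1.
Smallest exponent giving 1 is 42.

42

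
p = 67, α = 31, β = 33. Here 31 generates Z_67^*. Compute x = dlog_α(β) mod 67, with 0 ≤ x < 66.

40

Baby-step giant-step with m = ceil(sqrt(66)) = 9.
Baby table (31^j mod 67 for j=0..8):
  0:1  1:31  2:23  3:43  4:60  5:51  6:40  7:34
  8:49
Giant step factor: 31^(-9) ≡ 3 (mod 67).
Scan 33·3^i mod 67 for i = 0, 1, …:
  i=0: 33   i=1: 32   i=2: 29   i=3: 20
  i=4: 60
Match at i=4, j=4: x = 4·9 + 4 = 40.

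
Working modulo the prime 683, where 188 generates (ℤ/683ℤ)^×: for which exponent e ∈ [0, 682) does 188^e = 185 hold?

456

Baby-step giant-step with m = ceil(sqrt(682)) = 27.
Baby table (188^j mod 683 for j=0..26):
  0:1  1:188  2:511  3:448  4:215  5:123  6:585  7:17
  8:464  9:491  10:103  11:240  12:42  13:383  14:289  15:375
  16:151  17:385  18:665  19:31  20:364  21:132  22:228  23:518
  24:398  25:377  26:527
Giant step factor: 188^(-27) ≡ 50 (mod 683).
Scan 185·50^i mod 683 for i = 0, 1, …:
  i=0: 185   i=1: 371   i=2: 109   i=3: 669
  i=4: 666   i=5: 516   i=6: 529   i=7: 496
  i=8: 212   i=9: 355     …   i=15: 609
  i=16: 398
Match at i=16, j=24: e = 16·27 + 24 = 456.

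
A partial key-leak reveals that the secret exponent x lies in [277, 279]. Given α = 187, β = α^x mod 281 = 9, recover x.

278

Compute 187^277 mod 281 = 254, then multiply by 187 repeatedly:
  187^277=254  187^278=9
Found 9 at exponent 278.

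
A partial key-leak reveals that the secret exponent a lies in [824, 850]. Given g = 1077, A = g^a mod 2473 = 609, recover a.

Compute 1077^824 mod 2473 = 1015, then multiply by 1077 repeatedly:
  1077^824=1015  1077^825=89  1077^826=1879  1077^827=769  1077^828=2231
  1077^829=1504  1077^830=2466  1077^831=2353  1077^832=1829  1077^833=1325
  1077^834=104  1077^835=723  1077^836=2149  1077^837=2218  1077^838=2341
  1077^839=1270  1077^840=221  1077^841=609
Found 609 at exponent 841.

841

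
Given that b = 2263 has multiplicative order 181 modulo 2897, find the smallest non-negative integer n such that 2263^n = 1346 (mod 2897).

156

Baby-step giant-step with m = ceil(sqrt(181)) = 14.
Baby table (2263^j mod 2897 for j=0..13):
  0:1  1:2263  2:2170  3:295  4:1275  5:2810  6:115  7:2412
  8:408  9:2058  10:1775  11:1583  12:1637  13:2165
Giant step factor: 2263^(-14) ≡ 1423 (mod 2897).
Scan 1346·1423^i mod 2897 for i = 0, 1, …:
  i=0: 1346   i=1: 441   i=2: 1791   i=3: 2130
  i=4: 728   i=5: 1715   i=6: 1171   i=7: 558
  i=8: 256   i=9: 2163   i=10: 1335   i=11: 2170
Match at i=11, j=2: n = 11·14 + 2 = 156.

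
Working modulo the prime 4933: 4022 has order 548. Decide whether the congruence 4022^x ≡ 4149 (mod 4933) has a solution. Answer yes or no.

4149 ∈ ⟨4022⟩ iff 4149^548 ≡ 1 (mod 4933), since |⟨4022⟩| = 548.
4149^548 mod 4933 = 3253.
Since 3253 ≠ 1, 4149 does not lie in the subgroup.

no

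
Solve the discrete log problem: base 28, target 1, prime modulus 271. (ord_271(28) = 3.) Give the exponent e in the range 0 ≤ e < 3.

0

Successive powers of 28 modulo 271:
  28^0=1
So 28^0 ≡ 1 (mod 271), giving e = 0.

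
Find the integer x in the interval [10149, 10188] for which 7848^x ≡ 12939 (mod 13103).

10160

Compute 7848^10149 mod 13103 = 12027, then multiply by 7848 repeatedly:
  7848^10149=12027  7848^10150=6987  7848^10151=11024  7848^10152=10346  7848^10153=9220
  7848^10154=3794  7848^10155=5296  7848^10156=292  7848^10157=11694  7848^10158=1100
  7848^10159=11026  7848^10160=12939
Found 12939 at exponent 10160.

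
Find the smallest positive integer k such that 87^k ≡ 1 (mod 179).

The order of 87 must divide p − 1 = 178 = 2 · 89.
Divisors: 1, 2, 89, 178.
Check each in increasing order: 87^1 ≡ 87;  87^2 ≡ 51;  87^89 ≡ 1.
Smallest exponent giving 1 is 89.

89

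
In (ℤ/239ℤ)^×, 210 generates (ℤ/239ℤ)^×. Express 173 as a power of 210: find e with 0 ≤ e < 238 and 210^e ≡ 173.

Baby-step giant-step with m = ceil(sqrt(238)) = 16.
Baby table (210^j mod 239 for j=0..15):
  0:1  1:210  2:124  3:228  4:80  5:70  6:121  7:76
  8:186  9:103  10:120  11:105  12:62  13:114  14:40  15:35
Giant step factor: 210^(-16) ≡ 81 (mod 239).
Scan 173·81^i mod 239 for i = 0, 1, …:
  i=0: 173   i=1: 151   i=2: 42   i=3: 56
  i=4: 234   i=5: 73   i=6: 177   i=7: 236
  i=8: 235   i=9: 154     …   i=13: 171
  i=14: 228
Match at i=14, j=3: e = 14·16 + 3 = 227.

227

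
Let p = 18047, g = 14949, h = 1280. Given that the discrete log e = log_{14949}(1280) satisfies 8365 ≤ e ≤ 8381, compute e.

8365

Compute 14949^8365 mod 18047 = 1280, then multiply by 14949 repeatedly:
  14949^8365=1280
Found 1280 at exponent 8365.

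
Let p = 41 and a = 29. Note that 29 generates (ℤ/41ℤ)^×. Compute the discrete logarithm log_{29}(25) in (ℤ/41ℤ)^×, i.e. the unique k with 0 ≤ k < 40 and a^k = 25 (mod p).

12

Successive powers of 29 modulo 41:
  29^0=1  29^1=29  29^2=21  29^3=35  29^4=31  29^5=38
  29^6=36  29^7=19  29^8=18  29^9=30  29^10=9  29^11=15
  29^12=25
So 29^12 ≡ 25 (mod 41), giving k = 12.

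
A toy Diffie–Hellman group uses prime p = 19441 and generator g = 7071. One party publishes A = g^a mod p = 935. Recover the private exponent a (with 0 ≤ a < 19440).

11021

Baby-step giant-step with m = ceil(sqrt(19440)) = 140.
Baby table (7071^j mod 19441 for j=0..139):
  0:1  1:7071  2:16230  3:2107  4:6791  5:19332  6:6901  7:61
  8:3629  9:17980  10:11881  11:5990  12:12792  13:12700  14:3721  15:7518
  16:8084  17:5424  18:15452  19:2672  20:16501  21:13130  22:11455  23:7099
  24:367  25:9404  26:7464  27:15070  28:3849  29:18320  30:5337  31:2946
  32:9855  33:8161  34:5543  35:1497  36:9383  37:14501  38:4737  39:17925
  40:11796  41:7626  42:13553  43:8574  44:9716  45:16783  46:4729  47:239
  48:18043  49:10211  50:17548  51:9446  52:12831  53:16295  54:14579  55:11927
  56:759  57:1173  58:12417  59:5051  60:2504  61:14474  62:8230  63:7417
  64:13230  65:18679  66:16496  67:16657  68:8069  69:16005  70:5294  71:9949
  72:11841  73:14765  74:5145  75:6184  76:4255  77:11878  78:4218  79:2984
  80:6379  81:2789  82:7845  83:6822  84:5241  85:4565  86:7055  87:299
  88:14601  89:11961  90:7881  91:8645  92:6291  93:2653  94:18239  95:15816
  96:10304  97:14157  98:2438  99:14372  100:6305  101:4442  102:12167  103:6432
  104:8173  105:12631  106:1847  107:15226  108:18229  109:3429  110:3532  111:12528
  112:12292  113:15462  114:15059  115:3832  116:14759  117:1601  118:6009  119:11054
  120:10014  121:4872  122:460  123:6013  124:456  125:16611  126:13300  127:8183
  128:5577  129:8619  130:16855  131:8375  132:2339  133:14219  134:13138  135:9700
  136:852  137:17223  138:5409  139:6592
Giant step factor: 7071^(-140) ≡ 16000 (mod 19441).
Scan 935·16000^i mod 19441 for i = 0, 1, …:
  i=0: 935   i=1: 9871   i=2: 16757   i=3: 1169
  i=4: 1758   i=5: 16314   i=6: 9134   i=7: 6003
  i=8: 9460   i=9: 11815     …   i=77: 10739
  i=78: 4442
Match at i=78, j=101: a = 78·140 + 101 = 11021.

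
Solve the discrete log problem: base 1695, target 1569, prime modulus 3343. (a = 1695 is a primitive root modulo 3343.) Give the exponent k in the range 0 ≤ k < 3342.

Baby-step giant-step with m = ceil(sqrt(3342)) = 58.
Baby table (1695^j mod 3343 for j=0..57):
  0:1  1:1695  2:1388  3:2531  4:976  5:2878  6:773  7:3122
  8:3164  9:808  10:2273  11:1599  12:2475  13:3003  14:2039  15:2786
  16:1954  17:2460  18:979  19:1277  20:1594  21:686  22:2749  23:2756
  24:1249  25:936  26:1938  27:2084  28:2172  29:897  30:2693  31:1440
  32:410  33:2949  34:770  35:1380  36:2343  37:3244  38:2688  39:2994
  40:156  41:323  42:2576  43:362  44:1821  45:1006  46:240  47:2297
  48:2163  49:2357  50:230  51:2062  52:1655  53:448  54:499  55:26
  56:611  57:2658
Giant step factor: 1695^(-58) ≡ 314 (mod 3343).
Scan 1569·314^i mod 3343 for i = 0, 1, …:
  i=0: 1569   i=1: 1245   i=2: 3142   i=3: 403
  i=4: 2851   i=5: 2633   i=6: 1041   i=7: 2603
  i=8: 1650   i=9: 3278     …   i=17: 2514
  i=18: 448
Match at i=18, j=53: k = 18·58 + 53 = 1097.

1097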